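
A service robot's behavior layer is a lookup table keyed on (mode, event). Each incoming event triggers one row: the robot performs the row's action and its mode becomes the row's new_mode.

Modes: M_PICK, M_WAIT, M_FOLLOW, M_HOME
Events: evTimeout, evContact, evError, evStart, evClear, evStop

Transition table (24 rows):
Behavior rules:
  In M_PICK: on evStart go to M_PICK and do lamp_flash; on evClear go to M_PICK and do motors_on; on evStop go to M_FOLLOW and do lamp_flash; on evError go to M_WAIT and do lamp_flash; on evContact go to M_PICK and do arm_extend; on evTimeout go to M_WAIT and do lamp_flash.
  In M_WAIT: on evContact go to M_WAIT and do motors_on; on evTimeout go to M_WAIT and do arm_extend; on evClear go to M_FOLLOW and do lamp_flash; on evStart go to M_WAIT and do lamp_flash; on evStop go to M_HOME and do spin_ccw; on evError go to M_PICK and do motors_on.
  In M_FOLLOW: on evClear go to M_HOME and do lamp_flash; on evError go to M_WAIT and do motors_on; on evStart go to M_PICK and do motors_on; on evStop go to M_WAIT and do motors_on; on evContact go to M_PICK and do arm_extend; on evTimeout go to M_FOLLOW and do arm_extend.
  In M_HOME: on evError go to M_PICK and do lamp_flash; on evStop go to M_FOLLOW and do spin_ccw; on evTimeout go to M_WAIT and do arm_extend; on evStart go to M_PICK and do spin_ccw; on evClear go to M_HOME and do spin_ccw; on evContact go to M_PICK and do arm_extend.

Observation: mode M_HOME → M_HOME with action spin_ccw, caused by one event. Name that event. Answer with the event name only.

try evTimeout: (M_HOME, evTimeout) → (M_WAIT, arm_extend)
try evContact: (M_HOME, evContact) → (M_PICK, arm_extend)
try evError: (M_HOME, evError) → (M_PICK, lamp_flash)
try evStart: (M_HOME, evStart) → (M_PICK, spin_ccw)
try evClear: (M_HOME, evClear) → (M_HOME, spin_ccw)  ← matches
try evStop: (M_HOME, evStop) → (M_FOLLOW, spin_ccw)

evClear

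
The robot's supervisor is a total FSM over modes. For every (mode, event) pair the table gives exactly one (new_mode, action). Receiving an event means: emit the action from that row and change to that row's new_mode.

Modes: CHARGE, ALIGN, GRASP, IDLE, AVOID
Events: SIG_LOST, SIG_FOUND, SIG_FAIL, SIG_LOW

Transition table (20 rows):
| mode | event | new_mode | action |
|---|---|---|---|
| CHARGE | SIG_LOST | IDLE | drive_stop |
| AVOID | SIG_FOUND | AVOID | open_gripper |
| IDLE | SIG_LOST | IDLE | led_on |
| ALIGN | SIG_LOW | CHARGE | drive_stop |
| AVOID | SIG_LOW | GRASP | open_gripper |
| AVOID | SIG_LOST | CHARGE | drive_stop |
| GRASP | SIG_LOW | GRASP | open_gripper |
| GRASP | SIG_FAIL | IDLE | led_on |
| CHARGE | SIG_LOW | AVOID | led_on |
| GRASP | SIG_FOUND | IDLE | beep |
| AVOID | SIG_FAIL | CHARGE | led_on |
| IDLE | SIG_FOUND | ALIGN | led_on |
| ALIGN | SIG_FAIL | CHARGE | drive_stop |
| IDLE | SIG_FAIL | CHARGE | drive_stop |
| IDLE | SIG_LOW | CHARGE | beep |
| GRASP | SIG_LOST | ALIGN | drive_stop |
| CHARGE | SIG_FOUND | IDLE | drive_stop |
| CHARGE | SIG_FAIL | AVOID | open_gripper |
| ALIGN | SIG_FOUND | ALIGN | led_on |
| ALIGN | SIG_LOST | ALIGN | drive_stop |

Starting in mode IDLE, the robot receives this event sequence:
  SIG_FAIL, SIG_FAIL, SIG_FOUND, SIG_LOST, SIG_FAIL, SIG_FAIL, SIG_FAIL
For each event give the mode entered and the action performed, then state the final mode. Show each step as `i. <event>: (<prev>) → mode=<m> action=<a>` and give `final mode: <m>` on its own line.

final mode: AVOID

1. SIG_FAIL: (IDLE) → mode=CHARGE action=drive_stop
2. SIG_FAIL: (CHARGE) → mode=AVOID action=open_gripper
3. SIG_FOUND: (AVOID) → mode=AVOID action=open_gripper
4. SIG_LOST: (AVOID) → mode=CHARGE action=drive_stop
5. SIG_FAIL: (CHARGE) → mode=AVOID action=open_gripper
6. SIG_FAIL: (AVOID) → mode=CHARGE action=led_on
7. SIG_FAIL: (CHARGE) → mode=AVOID action=open_gripper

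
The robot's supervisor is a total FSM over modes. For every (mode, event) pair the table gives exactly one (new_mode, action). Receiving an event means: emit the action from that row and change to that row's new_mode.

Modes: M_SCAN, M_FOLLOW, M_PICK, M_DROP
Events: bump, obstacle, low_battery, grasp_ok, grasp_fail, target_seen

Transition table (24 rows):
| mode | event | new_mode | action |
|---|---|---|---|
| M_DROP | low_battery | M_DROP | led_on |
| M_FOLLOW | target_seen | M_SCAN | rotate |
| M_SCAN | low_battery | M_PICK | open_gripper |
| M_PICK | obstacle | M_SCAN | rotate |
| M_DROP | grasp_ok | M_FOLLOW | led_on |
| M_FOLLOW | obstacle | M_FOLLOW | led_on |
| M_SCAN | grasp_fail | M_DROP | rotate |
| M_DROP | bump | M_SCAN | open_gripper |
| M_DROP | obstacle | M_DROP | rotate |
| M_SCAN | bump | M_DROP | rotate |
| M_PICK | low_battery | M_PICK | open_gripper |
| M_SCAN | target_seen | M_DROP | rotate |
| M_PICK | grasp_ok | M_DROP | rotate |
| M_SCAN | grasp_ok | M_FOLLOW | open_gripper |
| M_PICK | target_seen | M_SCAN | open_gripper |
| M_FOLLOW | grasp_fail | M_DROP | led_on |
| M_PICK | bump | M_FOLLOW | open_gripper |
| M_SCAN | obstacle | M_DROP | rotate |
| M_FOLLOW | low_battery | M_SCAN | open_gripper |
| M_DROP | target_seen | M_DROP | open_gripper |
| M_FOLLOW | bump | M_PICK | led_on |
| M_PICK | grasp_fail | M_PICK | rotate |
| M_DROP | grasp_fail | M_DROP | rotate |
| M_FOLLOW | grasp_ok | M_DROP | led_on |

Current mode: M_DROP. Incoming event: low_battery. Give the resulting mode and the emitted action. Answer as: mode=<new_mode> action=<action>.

current mode = M_DROP; filter table to that mode:
  (M_DROP, low_battery) → (M_DROP, led_on)  ← event matches
  (M_DROP, grasp_ok) → (M_FOLLOW, led_on)
  (M_DROP, bump) → (M_SCAN, open_gripper)
  (M_DROP, obstacle) → (M_DROP, rotate)
  (M_DROP, target_seen) → (M_DROP, open_gripper)
  (M_DROP, grasp_fail) → (M_DROP, rotate)
event = low_battery selects (M_DROP, led_on)

mode=M_DROP action=led_on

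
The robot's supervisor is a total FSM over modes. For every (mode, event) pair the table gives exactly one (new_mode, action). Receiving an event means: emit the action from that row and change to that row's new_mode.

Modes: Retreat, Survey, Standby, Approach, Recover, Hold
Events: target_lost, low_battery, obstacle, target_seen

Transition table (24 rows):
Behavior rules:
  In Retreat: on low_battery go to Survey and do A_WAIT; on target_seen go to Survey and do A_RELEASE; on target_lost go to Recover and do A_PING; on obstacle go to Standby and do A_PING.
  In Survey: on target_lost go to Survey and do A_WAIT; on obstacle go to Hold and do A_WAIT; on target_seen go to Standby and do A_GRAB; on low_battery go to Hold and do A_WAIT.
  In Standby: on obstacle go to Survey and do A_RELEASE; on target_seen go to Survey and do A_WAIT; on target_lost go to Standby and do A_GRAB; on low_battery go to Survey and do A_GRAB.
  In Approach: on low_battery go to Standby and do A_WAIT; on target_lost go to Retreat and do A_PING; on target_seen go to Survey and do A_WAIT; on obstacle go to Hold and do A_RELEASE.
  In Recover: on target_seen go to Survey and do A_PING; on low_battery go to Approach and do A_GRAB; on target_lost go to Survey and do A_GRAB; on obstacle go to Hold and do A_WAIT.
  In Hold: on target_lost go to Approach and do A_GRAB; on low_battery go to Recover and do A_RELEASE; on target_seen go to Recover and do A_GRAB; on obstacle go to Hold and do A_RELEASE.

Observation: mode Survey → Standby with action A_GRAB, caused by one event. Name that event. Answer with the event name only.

try target_lost: (Survey, target_lost) → (Survey, A_WAIT)
try low_battery: (Survey, low_battery) → (Hold, A_WAIT)
try obstacle: (Survey, obstacle) → (Hold, A_WAIT)
try target_seen: (Survey, target_seen) → (Standby, A_GRAB)  ← matches

target_seen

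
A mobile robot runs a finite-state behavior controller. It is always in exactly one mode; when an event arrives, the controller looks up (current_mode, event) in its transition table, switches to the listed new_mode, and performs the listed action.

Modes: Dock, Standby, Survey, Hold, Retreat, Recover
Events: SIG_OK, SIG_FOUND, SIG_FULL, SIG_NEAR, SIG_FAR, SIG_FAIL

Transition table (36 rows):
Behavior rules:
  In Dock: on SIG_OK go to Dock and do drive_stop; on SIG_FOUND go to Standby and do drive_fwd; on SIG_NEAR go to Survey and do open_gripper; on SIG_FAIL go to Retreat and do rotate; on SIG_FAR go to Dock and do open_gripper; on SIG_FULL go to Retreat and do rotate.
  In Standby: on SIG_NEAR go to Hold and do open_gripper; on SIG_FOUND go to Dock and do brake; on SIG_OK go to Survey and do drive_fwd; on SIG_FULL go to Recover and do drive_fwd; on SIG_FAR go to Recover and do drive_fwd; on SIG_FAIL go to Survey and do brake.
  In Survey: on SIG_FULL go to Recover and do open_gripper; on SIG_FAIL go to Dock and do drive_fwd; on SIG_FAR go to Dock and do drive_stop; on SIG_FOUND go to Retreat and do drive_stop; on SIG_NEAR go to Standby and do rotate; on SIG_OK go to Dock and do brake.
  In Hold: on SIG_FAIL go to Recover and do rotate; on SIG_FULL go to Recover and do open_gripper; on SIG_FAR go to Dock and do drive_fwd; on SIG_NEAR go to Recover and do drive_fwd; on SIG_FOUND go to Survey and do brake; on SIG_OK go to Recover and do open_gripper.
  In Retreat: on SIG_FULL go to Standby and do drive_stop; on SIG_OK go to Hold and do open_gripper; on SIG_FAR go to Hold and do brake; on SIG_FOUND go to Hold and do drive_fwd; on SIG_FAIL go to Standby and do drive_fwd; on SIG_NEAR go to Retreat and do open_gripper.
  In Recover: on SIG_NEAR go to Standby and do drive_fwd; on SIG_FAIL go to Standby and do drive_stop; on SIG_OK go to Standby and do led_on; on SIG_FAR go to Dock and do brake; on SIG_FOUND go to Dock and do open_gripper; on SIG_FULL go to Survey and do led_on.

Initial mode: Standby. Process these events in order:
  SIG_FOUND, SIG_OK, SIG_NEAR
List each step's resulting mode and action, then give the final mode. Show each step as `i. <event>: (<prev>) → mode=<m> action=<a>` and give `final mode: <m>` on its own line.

1. SIG_FOUND: (Standby) → mode=Dock action=brake
2. SIG_OK: (Dock) → mode=Dock action=drive_stop
3. SIG_NEAR: (Dock) → mode=Survey action=open_gripper

final mode: Survey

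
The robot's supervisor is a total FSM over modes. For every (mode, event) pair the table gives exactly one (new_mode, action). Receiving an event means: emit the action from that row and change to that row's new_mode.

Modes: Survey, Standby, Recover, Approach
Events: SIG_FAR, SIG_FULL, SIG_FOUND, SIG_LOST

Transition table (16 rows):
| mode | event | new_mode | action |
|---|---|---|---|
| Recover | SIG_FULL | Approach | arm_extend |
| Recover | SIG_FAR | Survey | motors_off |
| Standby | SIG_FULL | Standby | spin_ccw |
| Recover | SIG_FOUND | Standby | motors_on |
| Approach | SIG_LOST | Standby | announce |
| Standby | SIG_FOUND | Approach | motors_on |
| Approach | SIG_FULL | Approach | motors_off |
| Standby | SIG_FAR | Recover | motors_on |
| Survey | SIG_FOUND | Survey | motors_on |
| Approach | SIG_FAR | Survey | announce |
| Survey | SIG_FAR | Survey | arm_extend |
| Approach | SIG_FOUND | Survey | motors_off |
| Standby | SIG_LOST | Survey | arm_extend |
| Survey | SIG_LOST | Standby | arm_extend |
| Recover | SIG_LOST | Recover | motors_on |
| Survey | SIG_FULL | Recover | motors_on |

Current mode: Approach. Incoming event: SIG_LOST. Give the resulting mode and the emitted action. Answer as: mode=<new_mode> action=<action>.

mode=Standby action=announce

current mode = Approach; filter table to that mode:
  (Approach, SIG_LOST) → (Standby, announce)  ← event matches
  (Approach, SIG_FULL) → (Approach, motors_off)
  (Approach, SIG_FAR) → (Survey, announce)
  (Approach, SIG_FOUND) → (Survey, motors_off)
event = SIG_LOST selects (Standby, announce)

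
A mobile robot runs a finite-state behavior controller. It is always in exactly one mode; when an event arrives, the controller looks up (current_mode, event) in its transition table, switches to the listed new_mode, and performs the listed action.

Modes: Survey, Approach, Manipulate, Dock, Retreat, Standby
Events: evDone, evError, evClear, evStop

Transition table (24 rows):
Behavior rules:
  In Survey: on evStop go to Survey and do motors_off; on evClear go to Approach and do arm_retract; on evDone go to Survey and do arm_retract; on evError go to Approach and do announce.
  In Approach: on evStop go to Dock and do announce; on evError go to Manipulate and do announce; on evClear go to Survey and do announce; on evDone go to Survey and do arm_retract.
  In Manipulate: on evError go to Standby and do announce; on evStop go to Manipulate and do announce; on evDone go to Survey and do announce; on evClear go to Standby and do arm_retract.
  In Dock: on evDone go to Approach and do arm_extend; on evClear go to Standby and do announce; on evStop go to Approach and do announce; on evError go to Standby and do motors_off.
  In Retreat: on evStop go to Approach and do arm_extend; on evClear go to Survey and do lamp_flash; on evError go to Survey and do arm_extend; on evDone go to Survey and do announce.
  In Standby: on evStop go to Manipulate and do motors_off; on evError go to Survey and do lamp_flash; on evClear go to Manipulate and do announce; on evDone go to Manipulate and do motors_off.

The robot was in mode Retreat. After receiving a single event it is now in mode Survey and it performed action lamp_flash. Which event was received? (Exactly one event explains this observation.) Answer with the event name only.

evClear

try evDone: (Retreat, evDone) → (Survey, announce)
try evError: (Retreat, evError) → (Survey, arm_extend)
try evClear: (Retreat, evClear) → (Survey, lamp_flash)  ← matches
try evStop: (Retreat, evStop) → (Approach, arm_extend)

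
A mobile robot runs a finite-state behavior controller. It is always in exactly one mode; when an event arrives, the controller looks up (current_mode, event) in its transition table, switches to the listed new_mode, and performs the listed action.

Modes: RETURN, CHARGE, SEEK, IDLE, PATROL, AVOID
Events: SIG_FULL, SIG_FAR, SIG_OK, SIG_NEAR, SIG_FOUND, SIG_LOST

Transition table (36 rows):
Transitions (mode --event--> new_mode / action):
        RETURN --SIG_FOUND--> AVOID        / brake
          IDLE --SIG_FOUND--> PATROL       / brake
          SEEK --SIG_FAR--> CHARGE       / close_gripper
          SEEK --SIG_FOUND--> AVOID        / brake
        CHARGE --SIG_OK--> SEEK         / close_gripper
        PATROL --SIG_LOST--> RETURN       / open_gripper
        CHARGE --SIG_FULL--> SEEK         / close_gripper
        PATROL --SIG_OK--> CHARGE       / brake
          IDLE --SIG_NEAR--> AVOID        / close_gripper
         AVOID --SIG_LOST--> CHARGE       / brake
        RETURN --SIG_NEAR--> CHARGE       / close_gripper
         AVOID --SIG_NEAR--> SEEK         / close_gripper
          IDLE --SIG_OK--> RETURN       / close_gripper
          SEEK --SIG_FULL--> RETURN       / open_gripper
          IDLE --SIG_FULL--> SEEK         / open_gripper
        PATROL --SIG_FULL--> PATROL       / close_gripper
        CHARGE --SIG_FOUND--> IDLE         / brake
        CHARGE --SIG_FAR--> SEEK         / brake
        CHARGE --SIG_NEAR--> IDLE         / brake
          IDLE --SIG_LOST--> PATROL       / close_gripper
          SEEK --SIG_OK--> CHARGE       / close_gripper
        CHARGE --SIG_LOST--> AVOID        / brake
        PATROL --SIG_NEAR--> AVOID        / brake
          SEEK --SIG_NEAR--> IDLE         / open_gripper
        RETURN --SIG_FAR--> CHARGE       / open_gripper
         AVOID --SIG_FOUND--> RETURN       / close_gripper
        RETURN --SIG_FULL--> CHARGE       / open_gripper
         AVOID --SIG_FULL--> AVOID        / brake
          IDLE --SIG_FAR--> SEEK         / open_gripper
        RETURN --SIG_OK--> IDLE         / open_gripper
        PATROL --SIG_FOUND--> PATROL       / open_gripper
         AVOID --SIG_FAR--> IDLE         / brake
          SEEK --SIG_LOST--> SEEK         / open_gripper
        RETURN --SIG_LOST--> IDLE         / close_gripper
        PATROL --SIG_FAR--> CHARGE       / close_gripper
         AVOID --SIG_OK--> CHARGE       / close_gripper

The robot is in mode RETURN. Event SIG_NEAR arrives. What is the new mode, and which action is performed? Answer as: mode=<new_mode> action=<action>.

mode=CHARGE action=close_gripper

current mode = RETURN; filter table to that mode:
  (RETURN, SIG_FOUND) → (AVOID, brake)
  (RETURN, SIG_NEAR) → (CHARGE, close_gripper)  ← event matches
  (RETURN, SIG_FAR) → (CHARGE, open_gripper)
  (RETURN, SIG_FULL) → (CHARGE, open_gripper)
  (RETURN, SIG_OK) → (IDLE, open_gripper)
  (RETURN, SIG_LOST) → (IDLE, close_gripper)
event = SIG_NEAR selects (CHARGE, close_gripper)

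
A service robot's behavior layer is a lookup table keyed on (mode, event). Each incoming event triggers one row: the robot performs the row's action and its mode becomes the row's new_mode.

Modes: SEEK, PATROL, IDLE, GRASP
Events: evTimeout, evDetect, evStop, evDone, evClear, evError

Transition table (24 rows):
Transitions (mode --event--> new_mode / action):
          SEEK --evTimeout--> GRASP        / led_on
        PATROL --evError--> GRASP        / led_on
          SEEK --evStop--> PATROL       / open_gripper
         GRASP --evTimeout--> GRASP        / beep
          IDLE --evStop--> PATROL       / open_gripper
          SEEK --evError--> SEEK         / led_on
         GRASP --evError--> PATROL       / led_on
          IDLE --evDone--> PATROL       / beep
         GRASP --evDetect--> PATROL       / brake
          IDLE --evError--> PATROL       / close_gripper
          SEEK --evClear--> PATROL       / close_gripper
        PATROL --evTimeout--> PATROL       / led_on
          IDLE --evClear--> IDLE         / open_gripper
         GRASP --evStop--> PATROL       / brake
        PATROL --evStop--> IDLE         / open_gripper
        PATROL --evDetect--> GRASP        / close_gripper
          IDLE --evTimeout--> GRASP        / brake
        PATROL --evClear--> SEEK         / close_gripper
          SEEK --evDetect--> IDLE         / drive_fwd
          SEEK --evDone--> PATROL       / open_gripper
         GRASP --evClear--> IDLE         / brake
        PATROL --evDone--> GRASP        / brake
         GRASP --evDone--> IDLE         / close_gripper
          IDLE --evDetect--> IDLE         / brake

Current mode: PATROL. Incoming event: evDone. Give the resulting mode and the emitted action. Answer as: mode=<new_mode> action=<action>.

mode=GRASP action=brake

current mode = PATROL; filter table to that mode:
  (PATROL, evError) → (GRASP, led_on)
  (PATROL, evTimeout) → (PATROL, led_on)
  (PATROL, evStop) → (IDLE, open_gripper)
  (PATROL, evDetect) → (GRASP, close_gripper)
  (PATROL, evClear) → (SEEK, close_gripper)
  (PATROL, evDone) → (GRASP, brake)  ← event matches
event = evDone selects (GRASP, brake)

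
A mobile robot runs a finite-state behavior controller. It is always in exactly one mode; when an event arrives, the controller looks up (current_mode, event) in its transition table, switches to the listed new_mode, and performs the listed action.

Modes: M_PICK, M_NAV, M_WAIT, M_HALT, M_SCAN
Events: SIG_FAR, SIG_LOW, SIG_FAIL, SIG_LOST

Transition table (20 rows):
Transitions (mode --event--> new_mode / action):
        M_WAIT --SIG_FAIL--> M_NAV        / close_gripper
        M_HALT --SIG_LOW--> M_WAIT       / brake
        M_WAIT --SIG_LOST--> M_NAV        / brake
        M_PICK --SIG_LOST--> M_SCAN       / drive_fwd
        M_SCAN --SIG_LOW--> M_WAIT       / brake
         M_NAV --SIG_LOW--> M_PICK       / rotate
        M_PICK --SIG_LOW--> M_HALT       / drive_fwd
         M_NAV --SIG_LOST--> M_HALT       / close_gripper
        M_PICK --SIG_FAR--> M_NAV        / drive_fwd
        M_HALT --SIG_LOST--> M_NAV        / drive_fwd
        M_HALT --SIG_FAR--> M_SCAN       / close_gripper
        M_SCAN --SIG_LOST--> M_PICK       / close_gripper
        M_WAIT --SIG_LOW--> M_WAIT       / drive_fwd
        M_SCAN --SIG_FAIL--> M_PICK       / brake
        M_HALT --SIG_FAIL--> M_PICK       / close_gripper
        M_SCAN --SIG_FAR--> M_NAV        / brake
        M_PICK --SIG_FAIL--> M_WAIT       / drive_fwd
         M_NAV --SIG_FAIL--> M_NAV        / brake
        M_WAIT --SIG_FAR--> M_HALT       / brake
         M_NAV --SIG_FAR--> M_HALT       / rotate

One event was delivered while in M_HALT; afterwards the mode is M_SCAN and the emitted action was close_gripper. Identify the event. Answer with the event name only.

try SIG_FAR: (M_HALT, SIG_FAR) → (M_SCAN, close_gripper)  ← matches
try SIG_LOW: (M_HALT, SIG_LOW) → (M_WAIT, brake)
try SIG_FAIL: (M_HALT, SIG_FAIL) → (M_PICK, close_gripper)
try SIG_LOST: (M_HALT, SIG_LOST) → (M_NAV, drive_fwd)

SIG_FAR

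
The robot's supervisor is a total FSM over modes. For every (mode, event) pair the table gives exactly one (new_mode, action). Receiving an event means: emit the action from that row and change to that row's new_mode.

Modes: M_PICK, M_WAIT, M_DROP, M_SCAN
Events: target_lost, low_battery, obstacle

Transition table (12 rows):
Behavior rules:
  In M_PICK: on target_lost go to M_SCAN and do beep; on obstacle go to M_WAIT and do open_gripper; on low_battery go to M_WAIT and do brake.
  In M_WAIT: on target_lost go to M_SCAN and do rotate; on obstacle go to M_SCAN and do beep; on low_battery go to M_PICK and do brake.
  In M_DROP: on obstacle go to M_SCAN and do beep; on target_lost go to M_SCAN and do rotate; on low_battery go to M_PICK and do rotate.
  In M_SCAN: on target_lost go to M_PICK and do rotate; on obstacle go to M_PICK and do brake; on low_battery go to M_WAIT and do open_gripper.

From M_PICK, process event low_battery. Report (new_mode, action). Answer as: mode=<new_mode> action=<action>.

mode=M_WAIT action=brake

current mode = M_PICK; filter table to that mode:
  (M_PICK, target_lost) → (M_SCAN, beep)
  (M_PICK, obstacle) → (M_WAIT, open_gripper)
  (M_PICK, low_battery) → (M_WAIT, brake)  ← event matches
event = low_battery selects (M_WAIT, brake)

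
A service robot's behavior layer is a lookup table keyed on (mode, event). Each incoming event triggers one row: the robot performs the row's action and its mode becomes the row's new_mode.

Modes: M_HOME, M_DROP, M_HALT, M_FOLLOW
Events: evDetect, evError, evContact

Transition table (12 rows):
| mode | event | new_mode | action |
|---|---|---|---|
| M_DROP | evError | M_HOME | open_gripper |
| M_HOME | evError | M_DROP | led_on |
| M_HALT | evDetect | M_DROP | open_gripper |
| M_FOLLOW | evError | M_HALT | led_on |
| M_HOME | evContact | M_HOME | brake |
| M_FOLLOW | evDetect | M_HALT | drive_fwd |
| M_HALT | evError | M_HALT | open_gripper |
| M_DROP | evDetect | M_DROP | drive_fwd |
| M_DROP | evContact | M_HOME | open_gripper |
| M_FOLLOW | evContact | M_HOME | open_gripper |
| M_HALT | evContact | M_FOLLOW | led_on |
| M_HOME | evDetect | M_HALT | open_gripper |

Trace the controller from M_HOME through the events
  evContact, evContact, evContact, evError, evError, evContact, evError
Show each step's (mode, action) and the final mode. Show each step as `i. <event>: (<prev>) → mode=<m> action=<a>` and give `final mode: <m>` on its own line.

1. evContact: (M_HOME) → mode=M_HOME action=brake
2. evContact: (M_HOME) → mode=M_HOME action=brake
3. evContact: (M_HOME) → mode=M_HOME action=brake
4. evError: (M_HOME) → mode=M_DROP action=led_on
5. evError: (M_DROP) → mode=M_HOME action=open_gripper
6. evContact: (M_HOME) → mode=M_HOME action=brake
7. evError: (M_HOME) → mode=M_DROP action=led_on

final mode: M_DROP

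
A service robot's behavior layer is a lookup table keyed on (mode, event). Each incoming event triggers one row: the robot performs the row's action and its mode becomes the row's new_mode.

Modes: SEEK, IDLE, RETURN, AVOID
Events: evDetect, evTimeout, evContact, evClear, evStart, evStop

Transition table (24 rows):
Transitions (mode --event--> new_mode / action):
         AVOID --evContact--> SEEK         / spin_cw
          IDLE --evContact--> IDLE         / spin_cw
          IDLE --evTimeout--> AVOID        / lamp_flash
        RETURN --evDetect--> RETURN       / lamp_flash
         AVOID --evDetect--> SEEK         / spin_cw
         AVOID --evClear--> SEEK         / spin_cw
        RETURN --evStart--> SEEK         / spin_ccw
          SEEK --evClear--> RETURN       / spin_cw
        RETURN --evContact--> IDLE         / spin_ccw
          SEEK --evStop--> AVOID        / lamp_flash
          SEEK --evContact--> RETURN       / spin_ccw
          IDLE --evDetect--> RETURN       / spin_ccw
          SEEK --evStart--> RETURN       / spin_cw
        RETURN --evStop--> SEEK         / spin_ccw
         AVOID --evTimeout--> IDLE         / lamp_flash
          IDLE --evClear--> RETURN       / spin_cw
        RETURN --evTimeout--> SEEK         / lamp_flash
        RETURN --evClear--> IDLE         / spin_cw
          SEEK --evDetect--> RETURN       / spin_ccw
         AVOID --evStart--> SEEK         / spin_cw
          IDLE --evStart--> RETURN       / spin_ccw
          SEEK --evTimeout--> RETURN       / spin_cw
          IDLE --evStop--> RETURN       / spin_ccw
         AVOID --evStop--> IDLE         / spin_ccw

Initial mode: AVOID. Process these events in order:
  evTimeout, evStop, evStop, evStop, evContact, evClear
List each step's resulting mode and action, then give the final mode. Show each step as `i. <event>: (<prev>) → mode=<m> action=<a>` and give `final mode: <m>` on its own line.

final mode: RETURN

1. evTimeout: (AVOID) → mode=IDLE action=lamp_flash
2. evStop: (IDLE) → mode=RETURN action=spin_ccw
3. evStop: (RETURN) → mode=SEEK action=spin_ccw
4. evStop: (SEEK) → mode=AVOID action=lamp_flash
5. evContact: (AVOID) → mode=SEEK action=spin_cw
6. evClear: (SEEK) → mode=RETURN action=spin_cw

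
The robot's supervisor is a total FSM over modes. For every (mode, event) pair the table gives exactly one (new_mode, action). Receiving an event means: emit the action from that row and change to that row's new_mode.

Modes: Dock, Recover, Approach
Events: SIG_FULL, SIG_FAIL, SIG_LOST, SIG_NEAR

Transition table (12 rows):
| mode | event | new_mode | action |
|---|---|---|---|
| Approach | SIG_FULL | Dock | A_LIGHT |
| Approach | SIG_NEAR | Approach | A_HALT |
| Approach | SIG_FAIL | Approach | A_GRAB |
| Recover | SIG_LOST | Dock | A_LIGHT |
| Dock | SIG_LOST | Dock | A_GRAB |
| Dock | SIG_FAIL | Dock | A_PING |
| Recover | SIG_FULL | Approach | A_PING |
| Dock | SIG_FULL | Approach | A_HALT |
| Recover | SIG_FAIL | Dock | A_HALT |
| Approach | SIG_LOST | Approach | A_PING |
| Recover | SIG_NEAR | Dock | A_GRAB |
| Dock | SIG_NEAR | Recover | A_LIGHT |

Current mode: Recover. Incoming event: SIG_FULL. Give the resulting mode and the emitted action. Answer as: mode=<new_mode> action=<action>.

mode=Approach action=A_PING

current mode = Recover; filter table to that mode:
  (Recover, SIG_LOST) → (Dock, A_LIGHT)
  (Recover, SIG_FULL) → (Approach, A_PING)  ← event matches
  (Recover, SIG_FAIL) → (Dock, A_HALT)
  (Recover, SIG_NEAR) → (Dock, A_GRAB)
event = SIG_FULL selects (Approach, A_PING)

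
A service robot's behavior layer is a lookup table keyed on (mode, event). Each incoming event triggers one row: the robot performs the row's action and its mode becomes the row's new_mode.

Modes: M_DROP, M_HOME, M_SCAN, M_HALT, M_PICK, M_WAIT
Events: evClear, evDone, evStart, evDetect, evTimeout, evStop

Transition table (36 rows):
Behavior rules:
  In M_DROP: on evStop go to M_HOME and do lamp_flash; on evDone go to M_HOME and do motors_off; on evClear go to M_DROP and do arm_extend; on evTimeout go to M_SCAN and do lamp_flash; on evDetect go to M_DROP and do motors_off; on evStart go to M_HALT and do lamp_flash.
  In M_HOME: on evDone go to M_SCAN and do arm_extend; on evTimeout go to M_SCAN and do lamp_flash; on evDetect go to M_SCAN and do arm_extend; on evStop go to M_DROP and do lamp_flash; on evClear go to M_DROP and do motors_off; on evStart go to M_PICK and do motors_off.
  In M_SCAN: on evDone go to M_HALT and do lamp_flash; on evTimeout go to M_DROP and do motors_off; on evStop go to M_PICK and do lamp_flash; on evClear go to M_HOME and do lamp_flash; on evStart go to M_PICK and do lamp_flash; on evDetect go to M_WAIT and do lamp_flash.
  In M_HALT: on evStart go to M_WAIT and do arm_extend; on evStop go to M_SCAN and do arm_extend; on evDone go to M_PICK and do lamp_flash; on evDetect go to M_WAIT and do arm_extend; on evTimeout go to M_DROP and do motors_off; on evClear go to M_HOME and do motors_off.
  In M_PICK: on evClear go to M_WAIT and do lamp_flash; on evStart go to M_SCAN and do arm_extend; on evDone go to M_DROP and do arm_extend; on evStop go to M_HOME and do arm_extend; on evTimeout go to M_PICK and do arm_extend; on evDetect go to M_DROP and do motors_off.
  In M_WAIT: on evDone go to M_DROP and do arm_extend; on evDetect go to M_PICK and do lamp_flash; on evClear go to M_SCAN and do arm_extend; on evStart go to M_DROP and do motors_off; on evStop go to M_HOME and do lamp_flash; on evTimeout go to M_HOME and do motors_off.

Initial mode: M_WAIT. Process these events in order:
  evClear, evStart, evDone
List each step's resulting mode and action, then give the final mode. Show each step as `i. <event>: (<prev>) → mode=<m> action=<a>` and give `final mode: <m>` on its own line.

1. evClear: (M_WAIT) → mode=M_SCAN action=arm_extend
2. evStart: (M_SCAN) → mode=M_PICK action=lamp_flash
3. evDone: (M_PICK) → mode=M_DROP action=arm_extend

final mode: M_DROP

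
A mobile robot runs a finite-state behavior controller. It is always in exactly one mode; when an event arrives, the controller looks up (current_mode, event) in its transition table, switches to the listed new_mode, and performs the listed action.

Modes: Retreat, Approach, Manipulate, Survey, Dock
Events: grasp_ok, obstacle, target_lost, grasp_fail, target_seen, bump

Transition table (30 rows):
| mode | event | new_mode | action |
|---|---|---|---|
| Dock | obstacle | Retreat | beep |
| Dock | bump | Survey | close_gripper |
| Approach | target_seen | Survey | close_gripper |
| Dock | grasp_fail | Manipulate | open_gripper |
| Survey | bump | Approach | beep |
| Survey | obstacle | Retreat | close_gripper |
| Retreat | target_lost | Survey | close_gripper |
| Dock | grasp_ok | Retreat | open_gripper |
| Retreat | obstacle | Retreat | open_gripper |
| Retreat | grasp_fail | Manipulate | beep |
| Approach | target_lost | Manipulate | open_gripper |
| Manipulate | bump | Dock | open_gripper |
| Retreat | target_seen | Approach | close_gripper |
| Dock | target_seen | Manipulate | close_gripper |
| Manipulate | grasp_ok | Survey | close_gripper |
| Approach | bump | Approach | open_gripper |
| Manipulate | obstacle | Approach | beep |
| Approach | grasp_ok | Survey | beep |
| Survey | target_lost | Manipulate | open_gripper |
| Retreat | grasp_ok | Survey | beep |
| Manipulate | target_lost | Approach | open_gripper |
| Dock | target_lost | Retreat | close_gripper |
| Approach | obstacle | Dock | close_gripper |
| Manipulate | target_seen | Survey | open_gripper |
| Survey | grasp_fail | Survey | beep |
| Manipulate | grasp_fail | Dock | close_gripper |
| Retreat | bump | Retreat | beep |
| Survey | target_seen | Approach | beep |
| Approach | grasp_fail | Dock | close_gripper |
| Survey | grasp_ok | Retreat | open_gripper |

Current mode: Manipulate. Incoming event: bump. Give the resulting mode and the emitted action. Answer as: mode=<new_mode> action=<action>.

mode=Dock action=open_gripper

current mode = Manipulate; filter table to that mode:
  (Manipulate, bump) → (Dock, open_gripper)  ← event matches
  (Manipulate, grasp_ok) → (Survey, close_gripper)
  (Manipulate, obstacle) → (Approach, beep)
  (Manipulate, target_lost) → (Approach, open_gripper)
  (Manipulate, target_seen) → (Survey, open_gripper)
  (Manipulate, grasp_fail) → (Dock, close_gripper)
event = bump selects (Dock, open_gripper)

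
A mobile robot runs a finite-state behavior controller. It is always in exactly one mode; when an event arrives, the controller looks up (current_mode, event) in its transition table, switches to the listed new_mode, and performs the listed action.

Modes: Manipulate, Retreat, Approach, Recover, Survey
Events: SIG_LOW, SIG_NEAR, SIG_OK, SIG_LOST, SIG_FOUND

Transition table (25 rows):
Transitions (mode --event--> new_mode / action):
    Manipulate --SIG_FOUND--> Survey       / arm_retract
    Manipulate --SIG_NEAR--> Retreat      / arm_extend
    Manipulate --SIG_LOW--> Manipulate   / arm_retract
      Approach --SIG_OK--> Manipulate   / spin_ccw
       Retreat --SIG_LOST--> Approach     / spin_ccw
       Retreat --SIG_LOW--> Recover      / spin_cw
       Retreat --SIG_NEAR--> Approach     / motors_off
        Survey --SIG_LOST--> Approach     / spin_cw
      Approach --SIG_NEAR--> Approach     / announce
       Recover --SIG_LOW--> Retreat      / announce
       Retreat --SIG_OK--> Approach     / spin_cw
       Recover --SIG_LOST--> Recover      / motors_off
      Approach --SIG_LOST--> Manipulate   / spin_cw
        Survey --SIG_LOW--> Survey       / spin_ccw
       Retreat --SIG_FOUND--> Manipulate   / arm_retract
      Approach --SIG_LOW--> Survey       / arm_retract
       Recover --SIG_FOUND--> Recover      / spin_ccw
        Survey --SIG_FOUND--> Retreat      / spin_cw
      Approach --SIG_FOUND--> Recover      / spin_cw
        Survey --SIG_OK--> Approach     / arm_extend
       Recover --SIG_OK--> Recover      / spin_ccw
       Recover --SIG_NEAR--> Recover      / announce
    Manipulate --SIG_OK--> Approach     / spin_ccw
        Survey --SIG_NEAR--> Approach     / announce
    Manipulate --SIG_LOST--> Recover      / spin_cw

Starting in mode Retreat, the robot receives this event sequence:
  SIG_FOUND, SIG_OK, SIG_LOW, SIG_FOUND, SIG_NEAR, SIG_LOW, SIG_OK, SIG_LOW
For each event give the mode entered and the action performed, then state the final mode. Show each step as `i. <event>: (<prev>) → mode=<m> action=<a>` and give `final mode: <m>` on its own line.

final mode: Survey

1. SIG_FOUND: (Retreat) → mode=Manipulate action=arm_retract
2. SIG_OK: (Manipulate) → mode=Approach action=spin_ccw
3. SIG_LOW: (Approach) → mode=Survey action=arm_retract
4. SIG_FOUND: (Survey) → mode=Retreat action=spin_cw
5. SIG_NEAR: (Retreat) → mode=Approach action=motors_off
6. SIG_LOW: (Approach) → mode=Survey action=arm_retract
7. SIG_OK: (Survey) → mode=Approach action=arm_extend
8. SIG_LOW: (Approach) → mode=Survey action=arm_retract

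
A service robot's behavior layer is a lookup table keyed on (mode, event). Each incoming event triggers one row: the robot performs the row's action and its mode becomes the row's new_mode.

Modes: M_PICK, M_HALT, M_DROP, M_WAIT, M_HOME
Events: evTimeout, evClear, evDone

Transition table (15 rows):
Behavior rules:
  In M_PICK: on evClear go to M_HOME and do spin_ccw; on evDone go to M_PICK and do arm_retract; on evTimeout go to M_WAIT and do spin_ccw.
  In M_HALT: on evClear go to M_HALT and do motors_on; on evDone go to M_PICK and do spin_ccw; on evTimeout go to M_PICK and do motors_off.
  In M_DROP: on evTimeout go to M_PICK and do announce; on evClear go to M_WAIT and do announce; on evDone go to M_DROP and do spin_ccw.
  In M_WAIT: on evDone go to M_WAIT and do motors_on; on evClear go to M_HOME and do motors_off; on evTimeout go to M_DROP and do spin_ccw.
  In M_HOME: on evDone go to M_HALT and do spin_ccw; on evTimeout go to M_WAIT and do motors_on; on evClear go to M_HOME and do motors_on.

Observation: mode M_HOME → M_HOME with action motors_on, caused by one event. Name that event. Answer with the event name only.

evClear

try evTimeout: (M_HOME, evTimeout) → (M_WAIT, motors_on)
try evClear: (M_HOME, evClear) → (M_HOME, motors_on)  ← matches
try evDone: (M_HOME, evDone) → (M_HALT, spin_ccw)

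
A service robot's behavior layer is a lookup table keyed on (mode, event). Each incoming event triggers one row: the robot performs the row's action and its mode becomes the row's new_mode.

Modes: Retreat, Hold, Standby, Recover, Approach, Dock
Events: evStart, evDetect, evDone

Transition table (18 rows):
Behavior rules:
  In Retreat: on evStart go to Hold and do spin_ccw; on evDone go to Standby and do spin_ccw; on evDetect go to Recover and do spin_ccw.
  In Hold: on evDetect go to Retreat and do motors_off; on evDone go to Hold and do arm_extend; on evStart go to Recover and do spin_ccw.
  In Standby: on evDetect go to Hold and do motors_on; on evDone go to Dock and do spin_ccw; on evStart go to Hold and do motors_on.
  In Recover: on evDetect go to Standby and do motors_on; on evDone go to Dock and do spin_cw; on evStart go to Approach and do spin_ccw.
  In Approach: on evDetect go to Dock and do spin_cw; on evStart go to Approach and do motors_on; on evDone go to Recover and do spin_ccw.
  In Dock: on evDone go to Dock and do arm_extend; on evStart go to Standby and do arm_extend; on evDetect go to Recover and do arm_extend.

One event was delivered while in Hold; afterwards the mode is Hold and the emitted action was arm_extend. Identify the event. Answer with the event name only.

try evStart: (Hold, evStart) → (Recover, spin_ccw)
try evDetect: (Hold, evDetect) → (Retreat, motors_off)
try evDone: (Hold, evDone) → (Hold, arm_extend)  ← matches

evDone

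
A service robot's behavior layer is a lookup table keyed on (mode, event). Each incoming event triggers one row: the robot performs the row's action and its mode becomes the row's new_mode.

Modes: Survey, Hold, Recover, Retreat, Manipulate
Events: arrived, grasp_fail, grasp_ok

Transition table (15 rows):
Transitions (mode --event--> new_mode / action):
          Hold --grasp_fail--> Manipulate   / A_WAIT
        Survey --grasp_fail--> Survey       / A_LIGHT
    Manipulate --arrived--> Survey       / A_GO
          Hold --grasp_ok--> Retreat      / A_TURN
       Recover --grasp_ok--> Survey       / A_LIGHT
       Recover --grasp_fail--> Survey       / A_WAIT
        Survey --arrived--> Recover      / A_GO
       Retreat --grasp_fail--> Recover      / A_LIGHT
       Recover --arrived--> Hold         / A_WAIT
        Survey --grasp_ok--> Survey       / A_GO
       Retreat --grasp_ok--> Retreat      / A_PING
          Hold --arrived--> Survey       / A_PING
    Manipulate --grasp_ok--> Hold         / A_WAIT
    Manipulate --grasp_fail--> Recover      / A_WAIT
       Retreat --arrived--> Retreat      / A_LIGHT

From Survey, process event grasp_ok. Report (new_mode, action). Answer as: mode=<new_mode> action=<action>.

current mode = Survey; filter table to that mode:
  (Survey, grasp_fail) → (Survey, A_LIGHT)
  (Survey, arrived) → (Recover, A_GO)
  (Survey, grasp_ok) → (Survey, A_GO)  ← event matches
event = grasp_ok selects (Survey, A_GO)

mode=Survey action=A_GO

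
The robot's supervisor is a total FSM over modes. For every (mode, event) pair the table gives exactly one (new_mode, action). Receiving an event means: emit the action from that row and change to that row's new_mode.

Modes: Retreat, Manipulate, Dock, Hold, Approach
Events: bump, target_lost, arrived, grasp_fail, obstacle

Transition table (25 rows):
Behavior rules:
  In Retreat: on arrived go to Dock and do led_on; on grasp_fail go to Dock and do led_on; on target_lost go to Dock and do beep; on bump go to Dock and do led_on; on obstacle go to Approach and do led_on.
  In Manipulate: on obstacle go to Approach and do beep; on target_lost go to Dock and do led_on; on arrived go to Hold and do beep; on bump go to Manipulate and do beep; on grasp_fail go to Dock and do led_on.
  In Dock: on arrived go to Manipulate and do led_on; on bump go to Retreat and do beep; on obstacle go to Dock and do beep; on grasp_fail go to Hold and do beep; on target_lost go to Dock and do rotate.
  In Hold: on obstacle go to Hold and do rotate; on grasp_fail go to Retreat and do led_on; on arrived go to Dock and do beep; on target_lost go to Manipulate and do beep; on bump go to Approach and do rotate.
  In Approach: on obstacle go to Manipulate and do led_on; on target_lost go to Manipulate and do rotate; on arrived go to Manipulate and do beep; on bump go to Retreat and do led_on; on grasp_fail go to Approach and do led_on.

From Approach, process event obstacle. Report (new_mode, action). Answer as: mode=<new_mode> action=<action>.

current mode = Approach; filter table to that mode:
  (Approach, obstacle) → (Manipulate, led_on)  ← event matches
  (Approach, target_lost) → (Manipulate, rotate)
  (Approach, arrived) → (Manipulate, beep)
  (Approach, bump) → (Retreat, led_on)
  (Approach, grasp_fail) → (Approach, led_on)
event = obstacle selects (Manipulate, led_on)

mode=Manipulate action=led_on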